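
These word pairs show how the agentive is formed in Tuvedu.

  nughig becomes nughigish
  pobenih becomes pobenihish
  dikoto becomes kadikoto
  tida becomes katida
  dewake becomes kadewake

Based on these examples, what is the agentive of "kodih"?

kodihish

pobenih and dikoto both have 3 vowels yet inflect differently (pobenihish, kadikoto), so the number of vowels is not what conditions the rule; whether the stem ends in a vowel or a consonant is.
"kodih" ends in a consonant. The stems ending in a consonant (nughig → nughigish, pobenih → pobenihish) add -ish.
The other pattern: stems ending in a vowel add the prefix ka-.
So kodih → kodihish.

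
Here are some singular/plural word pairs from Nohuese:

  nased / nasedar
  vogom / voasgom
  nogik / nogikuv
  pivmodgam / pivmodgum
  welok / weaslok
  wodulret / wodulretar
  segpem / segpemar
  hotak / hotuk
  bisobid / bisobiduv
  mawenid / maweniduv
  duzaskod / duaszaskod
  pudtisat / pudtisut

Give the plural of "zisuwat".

zisuwut

"zisuwat" has last vowel 'a'. The stems whose last vowel is 'a' (pivmodgam → pivmodgum, hotak → hotuk, pudtisat → pudtisut) change the last vowel to 'u'.
The other patterns: stems whose last vowel is 'o' insert -as- after the first vowel; stems whose last vowel is 'e' add -ar; stems whose last vowel is 'i' add -uv.
So zisuwat → zisuwut.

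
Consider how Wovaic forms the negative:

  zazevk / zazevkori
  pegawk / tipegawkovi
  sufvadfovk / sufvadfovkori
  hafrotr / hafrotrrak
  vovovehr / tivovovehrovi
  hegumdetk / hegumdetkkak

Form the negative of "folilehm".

"folilehm" has second-to-last letter 'h'. The one such stem in the data (vovovehr → tivovovehrovi) adds ti- … -ovi around the stem, so the same rule applies.
The other patterns: stems whose second-to-last letter is 't' double the final consonant and add -ak; stems whose second-to-last letter is 'v' add -ori.
So folilehm → tifolilehmovi.

tifolilehmovi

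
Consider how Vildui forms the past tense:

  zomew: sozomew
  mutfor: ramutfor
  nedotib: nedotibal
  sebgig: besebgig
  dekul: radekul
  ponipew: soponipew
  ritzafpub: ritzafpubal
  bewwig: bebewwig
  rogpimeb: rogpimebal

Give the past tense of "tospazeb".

rogpimeb and ponipew both have last vowel 'e' yet inflect differently (rogpimebal, soponipew), so the last vowel is not what conditions the rule; the final letter is.
"tospazeb" ends in -b. The stems ending in -b (ritzafpub → ritzafpubal, rogpimeb → rogpimebal, nedotib → nedotibal) add -al.
So tospazeb → tospazebal.

tospazebal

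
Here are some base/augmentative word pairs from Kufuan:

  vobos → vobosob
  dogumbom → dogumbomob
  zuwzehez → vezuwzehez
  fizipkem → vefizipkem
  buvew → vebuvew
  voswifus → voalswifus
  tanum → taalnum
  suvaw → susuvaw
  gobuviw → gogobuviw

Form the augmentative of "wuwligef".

vewuwligef

dogumbom and fizipkem both end in -m yet inflect differently (dogumbomob, vefizipkem), so the final letter is not what conditions the rule; the last vowel is.
"wuwligef" has last vowel 'e'. The stems whose last vowel is 'e' (zuwzehez → vezuwzehez, fizipkem → vefizipkem, buvew → vebuvew) add the prefix ve-.
So wuwligef → vewuwligef.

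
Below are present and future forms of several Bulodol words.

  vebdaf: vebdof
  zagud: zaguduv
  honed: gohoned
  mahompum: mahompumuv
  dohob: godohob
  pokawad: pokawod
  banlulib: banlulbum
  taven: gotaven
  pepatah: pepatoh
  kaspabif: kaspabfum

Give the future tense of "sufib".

"sufib" has last vowel 'i'. The stems whose last vowel is 'i' (banlulib → banlulbum, kaspabif → kaspabfum) delete the last vowel and add -um.
So sufib → sufbum.

sufbum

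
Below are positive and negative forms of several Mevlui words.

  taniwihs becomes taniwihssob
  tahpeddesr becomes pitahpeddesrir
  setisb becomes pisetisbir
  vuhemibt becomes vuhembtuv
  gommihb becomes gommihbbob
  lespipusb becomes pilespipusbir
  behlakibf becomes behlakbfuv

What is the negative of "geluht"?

geluhttob

gommihb and lespipusb both end in -b yet inflect differently (gommihbbob, pilespipusbir), so the final letter is not what conditions the rule; the second-to-last letter is.
"geluht" has second-to-last letter 'h'. The stems whose second-to-last letter is 'h' (gommihb → gommihbbob, taniwihs → taniwihssob) double the final consonant and add -ob.
The other patterns: stems whose second-to-last letter is 's' add pi- … -ir around the stem; stems whose second-to-last letter is 'b' delete the last vowel and add -uv.
So geluht → geluhttob.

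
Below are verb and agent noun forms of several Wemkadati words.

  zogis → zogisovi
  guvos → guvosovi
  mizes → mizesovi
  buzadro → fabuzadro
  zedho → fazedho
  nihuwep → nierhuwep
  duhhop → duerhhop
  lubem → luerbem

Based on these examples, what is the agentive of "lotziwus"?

"lotziwus" ends in -s. The stems ending in -s (zogis → zogisovi, guvos → guvosovi, mizes → mizesovi) add -ovi.
So lotziwus → lotziwusovi.

lotziwusovi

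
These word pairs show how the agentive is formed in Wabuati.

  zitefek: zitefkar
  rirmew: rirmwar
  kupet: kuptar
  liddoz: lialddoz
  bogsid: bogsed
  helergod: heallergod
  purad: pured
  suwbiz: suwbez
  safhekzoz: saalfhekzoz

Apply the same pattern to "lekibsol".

"lekibsol" has last vowel 'o'. The stems whose last vowel is 'o' (safhekzoz → saalfhekzoz, helergod → heallergod, liddoz → lialddoz) insert -al- after the first vowel.
The other patterns: stems whose last vowel is 'a' or 'i' change the last vowel to 'e'; stems whose last vowel is 'e' delete the last vowel and add -ar.
So lekibsol → lealkibsol.

lealkibsol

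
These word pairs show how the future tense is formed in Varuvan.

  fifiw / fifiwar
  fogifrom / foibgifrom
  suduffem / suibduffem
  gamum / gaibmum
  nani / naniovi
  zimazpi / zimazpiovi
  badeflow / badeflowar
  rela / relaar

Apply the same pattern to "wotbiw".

zimazpi and fifiw both have last vowel 'i' yet inflect differently (zimazpiovi, fifiwar), so the last vowel is not what conditions the rule; the final letter is.
"wotbiw" ends in -w. The stems ending in -w (badeflow → badeflowar, fifiw → fifiwar) add -ar.
The other patterns: stems ending in -i add -ovi; stems ending in -m insert -ib- after the first vowel.
So wotbiw → wotbiwar.

wotbiwar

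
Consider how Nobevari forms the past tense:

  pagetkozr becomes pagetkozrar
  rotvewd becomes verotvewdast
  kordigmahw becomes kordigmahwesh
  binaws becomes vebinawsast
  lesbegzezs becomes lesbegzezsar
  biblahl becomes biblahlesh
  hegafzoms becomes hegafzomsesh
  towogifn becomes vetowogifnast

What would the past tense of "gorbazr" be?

gorbazrar

"gorbazr" has second-to-last letter 'z'. The stems whose second-to-last letter is 'z' (lesbegzezs → lesbegzezsar, pagetkozr → pagetkozrar) add -ar.
So gorbazr → gorbazrar.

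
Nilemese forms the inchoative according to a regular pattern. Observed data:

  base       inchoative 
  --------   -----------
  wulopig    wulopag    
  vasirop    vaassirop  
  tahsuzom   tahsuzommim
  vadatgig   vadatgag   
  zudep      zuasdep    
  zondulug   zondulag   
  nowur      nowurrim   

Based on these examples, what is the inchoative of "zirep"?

vasirop and tahsuzom both have last vowel 'o' yet inflect differently (vaassirop, tahsuzommim), so the last vowel is not what conditions the rule; the final letter is.
"zirep" ends in -p. The stems ending in -p (vasirop → vaassirop, zudep → zuasdep) insert -as- after the first vowel.
The other patterns: stems ending in -g change the last vowel to 'a'; stems ending in -m or -r double the final consonant and add -im.
So zirep → ziasrep.

ziasrep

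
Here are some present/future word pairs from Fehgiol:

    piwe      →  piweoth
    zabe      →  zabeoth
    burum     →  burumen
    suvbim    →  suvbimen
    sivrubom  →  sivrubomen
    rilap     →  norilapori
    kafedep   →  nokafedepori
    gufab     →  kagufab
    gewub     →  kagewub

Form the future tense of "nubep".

nonubepori

piwe and kafedep both have last vowel 'e' yet inflect differently (piweoth, nokafedepori), so the last vowel is not what conditions the rule; the final letter is.
"nubep" ends in -p. The stems ending in -p (rilap → norilapori, kafedep → nokafedepori) add no- … -ori around the stem.
So nubep → nonubepori.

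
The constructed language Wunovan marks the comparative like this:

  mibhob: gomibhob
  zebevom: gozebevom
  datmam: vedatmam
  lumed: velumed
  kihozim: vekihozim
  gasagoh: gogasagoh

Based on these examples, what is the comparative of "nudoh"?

gonudoh

"nudoh" has last vowel 'o'. The stems whose last vowel is 'o' (mibhob → gomibhob, zebevom → gozebevom, gasagoh → gogasagoh) add the prefix go-.
So nudoh → gonudoh.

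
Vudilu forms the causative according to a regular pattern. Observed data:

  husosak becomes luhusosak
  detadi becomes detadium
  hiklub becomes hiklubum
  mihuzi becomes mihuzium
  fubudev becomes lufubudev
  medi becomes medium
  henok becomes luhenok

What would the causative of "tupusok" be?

lutupusok

henok and hiklub both begin with h- yet inflect differently (luhenok, hiklubum), so the first letter is not what conditions the rule; the final letter is.
"tupusok" ends in -k. The stems ending in -k (henok → luhenok, husosak → luhusosak) add the prefix lu-.
The other pattern: stems ending in -b or -i add -um.
So tupusok → lutupusok.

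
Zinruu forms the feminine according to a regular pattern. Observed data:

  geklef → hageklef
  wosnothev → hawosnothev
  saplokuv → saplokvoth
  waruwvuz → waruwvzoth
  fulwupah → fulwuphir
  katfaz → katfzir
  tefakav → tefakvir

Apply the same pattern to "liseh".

wosnothev and saplokuv both end in -v yet inflect differently (hawosnothev, saplokvoth), so the final letter is not what conditions the rule; the last vowel is.
"liseh" has last vowel 'e'. The stems whose last vowel is 'e' (geklef → hageklef, wosnothev → hawosnothev) add the prefix ha-.
The other patterns: stems whose last vowel is 'u' delete the last vowel and add -oth; stems whose last vowel is 'a' delete the last vowel and add -ir.
So liseh → haliseh.

haliseh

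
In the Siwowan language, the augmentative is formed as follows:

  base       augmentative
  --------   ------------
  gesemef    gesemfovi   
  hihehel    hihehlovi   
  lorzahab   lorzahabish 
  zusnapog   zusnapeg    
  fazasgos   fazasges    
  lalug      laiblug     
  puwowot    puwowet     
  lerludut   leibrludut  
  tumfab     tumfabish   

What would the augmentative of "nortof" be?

nortef

lerludut and puwowot both end in -t yet inflect differently (leibrludut, puwowet), so the final letter is not what conditions the rule; the last vowel is.
"nortof" has last vowel 'o'. The stems whose last vowel is 'o' (puwowot → puwowet, fazasgos → fazasges, zusnapog → zusnapeg) change the last vowel to 'e'.
The other patterns: stems whose last vowel is 'u' insert -ib- after the first vowel; stems whose last vowel is 'e' delete the last vowel and add -ovi; stems whose last vowel is 'a' add -ish.
So nortof → nortef.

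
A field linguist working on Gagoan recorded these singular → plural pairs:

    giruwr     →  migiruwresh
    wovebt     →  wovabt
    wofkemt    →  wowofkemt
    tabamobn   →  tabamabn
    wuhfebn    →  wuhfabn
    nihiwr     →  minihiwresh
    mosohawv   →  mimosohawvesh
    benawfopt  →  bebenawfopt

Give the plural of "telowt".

"telowt" has second-to-last letter 'w'. The stems whose second-to-last letter is 'w' (giruwr → migiruwresh, mosohawv → mimosohawvesh, nihiwr → minihiwresh) add mi- … -esh around the stem.
So telowt → mitelowtesh.

mitelowtesh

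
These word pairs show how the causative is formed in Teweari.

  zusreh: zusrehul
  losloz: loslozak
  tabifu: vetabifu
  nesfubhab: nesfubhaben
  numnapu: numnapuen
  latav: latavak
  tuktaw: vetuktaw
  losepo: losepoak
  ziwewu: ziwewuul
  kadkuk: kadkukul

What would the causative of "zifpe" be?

zifpeul

numnapu and tabifu both end in -u yet inflect differently (numnapuen, vetabifu), so the final letter is not what conditions the rule; the first letter is.
"zifpe" begins with z-. The stems beginning with z- (ziwewu → ziwewuul, zusreh → zusrehul) add -ul.
The other patterns: stems beginning with n- add -en; stems beginning with t- add the prefix ve-; stems beginning with l- add -ak.
So zifpe → zifpeul.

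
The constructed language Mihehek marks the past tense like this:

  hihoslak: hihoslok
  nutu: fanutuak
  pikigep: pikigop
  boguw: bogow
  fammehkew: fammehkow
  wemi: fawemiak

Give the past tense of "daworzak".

daworzok

nutu and boguw both have last vowel 'u' yet inflect differently (fanutuak, bogow), so the last vowel is not what conditions the rule; whether the stem ends in a vowel or a consonant is.
"daworzak" ends in a consonant. The stems ending in a consonant (fammehkew → fammehkow, boguw → bogow, hihoslak → hihoslok) change the last vowel to 'o'.
So daworzak → daworzok.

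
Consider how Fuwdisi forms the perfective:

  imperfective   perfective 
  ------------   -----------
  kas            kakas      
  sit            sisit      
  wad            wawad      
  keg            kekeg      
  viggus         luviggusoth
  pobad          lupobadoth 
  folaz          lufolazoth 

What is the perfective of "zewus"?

"zewus" has 2 vowels. The stems with 2 vowels (viggus → luviggusoth, pobad → lupobadoth, folaz → lufolazoth) add lu- … -oth around the stem.
The other pattern: stems with 1 vowel repeat the first consonant+vowel as a prefix.
So zewus → luzewusoth.

luzewusoth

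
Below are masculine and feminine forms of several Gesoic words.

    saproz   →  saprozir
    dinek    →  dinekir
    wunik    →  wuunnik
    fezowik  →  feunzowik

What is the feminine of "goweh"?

wunik and dinek both end in -k yet inflect differently (wuunnik, dinekir), so the final letter is not what conditions the rule; the last vowel is.
"goweh" has last vowel 'e'. The one such stem in the data (dinek → dinekir) adds -ir, so the same rule applies.
So goweh → gowehir.

gowehir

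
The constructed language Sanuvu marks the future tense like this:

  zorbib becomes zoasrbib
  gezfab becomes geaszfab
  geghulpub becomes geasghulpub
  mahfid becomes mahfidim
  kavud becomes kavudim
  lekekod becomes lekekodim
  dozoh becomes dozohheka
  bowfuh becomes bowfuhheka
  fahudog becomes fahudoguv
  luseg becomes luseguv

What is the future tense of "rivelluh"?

rivelluhheka

"rivelluh" ends in -h. The stems ending in -h (dozoh → dozohheka, bowfuh → bowfuhheka) double the final consonant and add -eka.
So rivelluh → rivelluhheka.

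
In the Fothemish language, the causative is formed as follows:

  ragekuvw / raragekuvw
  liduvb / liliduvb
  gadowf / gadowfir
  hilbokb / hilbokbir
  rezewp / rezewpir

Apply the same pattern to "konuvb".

"konuvb" has second-to-last letter 'v'. The stems whose second-to-last letter is 'v' (ragekuvw → raragekuvw, liduvb → liliduvb) repeat the first consonant+vowel as a prefix.
So konuvb → kokonuvb.

kokonuvb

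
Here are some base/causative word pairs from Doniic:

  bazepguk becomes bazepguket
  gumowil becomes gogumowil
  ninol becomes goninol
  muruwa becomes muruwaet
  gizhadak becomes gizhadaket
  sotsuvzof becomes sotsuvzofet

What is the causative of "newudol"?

gonewudol

ninol and sotsuvzof both have last vowel 'o' yet inflect differently (goninol, sotsuvzofet), so the last vowel is not what conditions the rule; the final letter is.
"newudol" ends in -l. The stems ending in -l (gumowil → gogumowil, ninol → goninol) add the prefix go-.
The other pattern: stems ending in -a, -f or -k add -et.
So newudol → gonewudol.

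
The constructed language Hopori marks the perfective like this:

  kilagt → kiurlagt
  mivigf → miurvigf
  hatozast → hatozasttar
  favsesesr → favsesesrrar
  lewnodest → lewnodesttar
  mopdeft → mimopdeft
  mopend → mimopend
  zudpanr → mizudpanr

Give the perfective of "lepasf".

kilagt and hatozast both end in -t yet inflect differently (kiurlagt, hatozasttar), so the final letter is not what conditions the rule; the second-to-last letter is.
"lepasf" has second-to-last letter 's'. The stems whose second-to-last letter is 's' (hatozast → hatozasttar, favsesesr → favsesesrrar, lewnodest → lewnodesttar) double the final consonant and add -ar.
The other patterns: stems whose second-to-last letter is 'g' insert -ur- after the first vowel; stems whose second-to-last letter is 'f' or 'n' add the prefix mi-.
So lepasf → lepasffar.

lepasffar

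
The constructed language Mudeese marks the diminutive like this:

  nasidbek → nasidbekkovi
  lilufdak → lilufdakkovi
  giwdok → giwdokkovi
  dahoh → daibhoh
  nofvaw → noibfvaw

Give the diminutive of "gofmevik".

giwdok and dahoh both have last vowel 'o' yet inflect differently (giwdokkovi, daibhoh), so the last vowel is not what conditions the rule; the final letter is.
"gofmevik" ends in -k. The stems ending in -k (nasidbek → nasidbekkovi, lilufdak → lilufdakkovi, giwdok → giwdokkovi) double the final consonant and add -ovi.
The other pattern: stems ending in -h or -w insert -ib- after the first vowel.
So gofmevik → gofmevikkovi.

gofmevikkovi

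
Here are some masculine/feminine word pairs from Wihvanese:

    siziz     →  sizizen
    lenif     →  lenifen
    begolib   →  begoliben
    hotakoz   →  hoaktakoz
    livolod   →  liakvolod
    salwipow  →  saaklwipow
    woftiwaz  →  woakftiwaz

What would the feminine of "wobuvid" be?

"wobuvid" has last vowel 'i'. The stems whose last vowel is 'i' (siziz → sizizen, lenif → lenifen, begolib → begoliben) add -en.
The other pattern: stems whose last vowel is 'a' or 'o' insert -ak- after the first vowel.
So wobuvid → wobuviden.

wobuviden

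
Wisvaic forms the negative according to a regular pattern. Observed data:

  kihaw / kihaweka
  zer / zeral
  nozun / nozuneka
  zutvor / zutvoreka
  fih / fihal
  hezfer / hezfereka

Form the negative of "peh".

zutvor and zer both end in -r yet inflect differently (zutvoreka, zeral), so the final letter is not what conditions the rule; the number of vowels is.
"peh" has 1 vowel. The stems with 1 vowel (zer → zeral, fih → fihal) add -al.
The other pattern: stems with 2 vowels add -eka.
So peh → pehal.

pehal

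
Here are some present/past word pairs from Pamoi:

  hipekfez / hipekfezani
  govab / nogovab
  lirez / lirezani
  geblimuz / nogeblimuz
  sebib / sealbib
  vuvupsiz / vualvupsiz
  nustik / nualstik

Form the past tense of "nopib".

"nopib" has last vowel 'i'. The stems whose last vowel is 'i' (sebib → sealbib, nustik → nualstik, vuvupsiz → vualvupsiz) insert -al- after the first vowel.
The other patterns: stems whose last vowel is 'e' add -ani; stems whose last vowel is 'a' or 'u' add the prefix no-.
So nopib → noalpib.

noalpib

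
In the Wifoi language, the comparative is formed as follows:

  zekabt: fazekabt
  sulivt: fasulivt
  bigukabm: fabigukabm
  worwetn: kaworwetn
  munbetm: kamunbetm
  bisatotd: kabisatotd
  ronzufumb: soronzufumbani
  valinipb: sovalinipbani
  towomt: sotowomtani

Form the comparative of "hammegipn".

sohammegipnani

bigukabm and munbetm both end in -m yet inflect differently (fabigukabm, kamunbetm), so the final letter is not what conditions the rule; the second-to-last letter is.
"hammegipn" has second-to-last letter 'p'. The one such stem in the data (valinipb → sovalinipbani) adds so- … -ani around the stem, so the same rule applies.
The other patterns: stems whose second-to-last letter is 'b' or 'v' add the prefix fa-; stems whose second-to-last letter is 't' add the prefix ka-.
So hammegipn → sohammegipnani.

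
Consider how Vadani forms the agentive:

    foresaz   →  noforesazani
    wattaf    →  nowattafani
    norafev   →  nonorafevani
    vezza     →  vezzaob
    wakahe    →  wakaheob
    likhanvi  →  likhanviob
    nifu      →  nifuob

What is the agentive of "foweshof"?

"foweshof" ends in a consonant. The stems ending in a consonant (foresaz → noforesazani, wattaf → nowattafani, norafev → nonorafevani) add no- … -ani around the stem.
The other pattern: stems ending in a vowel add -ob.
So foweshof → nofoweshofani.

nofoweshofani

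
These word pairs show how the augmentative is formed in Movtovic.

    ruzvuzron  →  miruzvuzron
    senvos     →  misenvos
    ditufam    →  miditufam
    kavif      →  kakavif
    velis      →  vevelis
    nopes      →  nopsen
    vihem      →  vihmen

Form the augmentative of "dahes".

senvos and velis both end in -s yet inflect differently (misenvos, vevelis), so the final letter is not what conditions the rule; the last vowel is.
"dahes" has last vowel 'e'. The stems whose last vowel is 'e' (nopes → nopsen, vihem → vihmen) delete the last vowel and add -en.
The other patterns: stems whose last vowel is 'a' or 'o' add the prefix mi-; stems whose last vowel is 'i' repeat the first consonant+vowel as a prefix.
So dahes → dahsen.

dahsen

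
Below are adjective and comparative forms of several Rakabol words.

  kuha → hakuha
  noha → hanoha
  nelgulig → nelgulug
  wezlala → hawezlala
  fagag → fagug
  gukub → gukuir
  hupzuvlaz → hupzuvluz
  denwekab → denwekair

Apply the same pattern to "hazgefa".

noha and denwekab both have last vowel 'a' yet inflect differently (hanoha, denwekair), so the last vowel is not what conditions the rule; the final letter is.
"hazgefa" ends in -a. The stems ending in -a (noha → hanoha, wezlala → hawezlala, kuha → hakuha) add the prefix ha-.
So hazgefa → hahazgefa.

hahazgefa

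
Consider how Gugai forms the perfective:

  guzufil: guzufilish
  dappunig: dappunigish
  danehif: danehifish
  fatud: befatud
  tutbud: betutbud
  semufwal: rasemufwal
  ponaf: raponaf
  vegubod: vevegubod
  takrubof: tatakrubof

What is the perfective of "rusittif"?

guzufil and semufwal both end in -l yet inflect differently (guzufilish, rasemufwal), so the final letter is not what conditions the rule; the last vowel is.
"rusittif" has last vowel 'i'. The stems whose last vowel is 'i' (guzufil → guzufilish, dappunig → dappunigish, danehif → danehifish) add -ish.
So rusittif → rusittifish.

rusittifish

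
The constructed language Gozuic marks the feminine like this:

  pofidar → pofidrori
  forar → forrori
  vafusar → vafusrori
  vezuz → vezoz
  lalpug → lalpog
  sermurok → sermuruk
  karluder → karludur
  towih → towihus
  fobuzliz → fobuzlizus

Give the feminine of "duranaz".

pofidar and karluder both end in -r yet inflect differently (pofidrori, karludur), so the final letter is not what conditions the rule; the last vowel is.
"duranaz" has last vowel 'a'. The stems whose last vowel is 'a' (pofidar → pofidrori, forar → forrori, vafusar → vafusrori) delete the last vowel and add -ori.
The other patterns: stems whose last vowel is 'u' change the last vowel to 'o'; stems whose last vowel is 'e' or 'o' change the last vowel to 'u'; stems whose last vowel is 'i' add -us.
So duranaz → duranzori.

duranzori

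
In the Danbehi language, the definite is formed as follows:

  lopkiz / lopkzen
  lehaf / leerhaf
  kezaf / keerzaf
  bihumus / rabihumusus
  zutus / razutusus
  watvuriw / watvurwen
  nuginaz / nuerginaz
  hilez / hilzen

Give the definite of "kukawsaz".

nuginaz and hilez both end in -z yet inflect differently (nuerginaz, hilzen), so the final letter is not what conditions the rule; the last vowel is.
"kukawsaz" has last vowel 'a'. The stems whose last vowel is 'a' (kezaf → keerzaf, nuginaz → nuerginaz, lehaf → leerhaf) insert -er- after the first vowel.
So kukawsaz → kuerkawsaz.

kuerkawsaz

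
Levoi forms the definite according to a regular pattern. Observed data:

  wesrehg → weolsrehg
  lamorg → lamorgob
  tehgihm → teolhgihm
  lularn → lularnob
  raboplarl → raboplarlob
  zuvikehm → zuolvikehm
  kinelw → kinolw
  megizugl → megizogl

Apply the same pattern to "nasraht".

lamorg and wesrehg both end in -g yet inflect differently (lamorgob, weolsrehg), so the final letter is not what conditions the rule; the second-to-last letter is.
"nasraht" has second-to-last letter 'h'. The stems whose second-to-last letter is 'h' (wesrehg → weolsrehg, tehgihm → teolhgihm, zuvikehm → zuolvikehm) insert -ol- after the first vowel.
The other patterns: stems whose second-to-last letter is 'r' add -ob; stems whose second-to-last letter is 'g' or 'l' change the last vowel to 'o'.
So nasraht → naolsraht.

naolsraht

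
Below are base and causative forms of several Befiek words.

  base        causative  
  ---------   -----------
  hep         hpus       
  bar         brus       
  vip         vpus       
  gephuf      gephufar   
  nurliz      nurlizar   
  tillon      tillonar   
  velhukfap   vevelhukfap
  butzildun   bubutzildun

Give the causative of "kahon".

"kahon" has 2 vowels. The stems with 2 vowels (gephuf → gephufar, nurliz → nurlizar, tillon → tillonar) add -ar.
The other patterns: stems with 1 vowel delete the last vowel and add -us; stems with 3 vowels repeat the first consonant+vowel as a prefix.
So kahon → kahonar.

kahonar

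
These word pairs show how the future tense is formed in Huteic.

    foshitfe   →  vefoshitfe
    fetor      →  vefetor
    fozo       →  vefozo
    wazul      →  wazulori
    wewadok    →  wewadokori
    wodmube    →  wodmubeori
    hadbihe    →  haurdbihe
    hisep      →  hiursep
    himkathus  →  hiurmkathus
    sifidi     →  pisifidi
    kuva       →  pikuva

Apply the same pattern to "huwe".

huurwe

foshitfe and wodmube both end in -e yet inflect differently (vefoshitfe, wodmubeori), so the final letter is not what conditions the rule; the first letter is.
"huwe" begins with h-. The stems beginning with h- (hadbihe → haurdbihe, hisep → hiursep, himkathus → hiurmkathus) insert -ur- after the first vowel.
So huwe → huurwe.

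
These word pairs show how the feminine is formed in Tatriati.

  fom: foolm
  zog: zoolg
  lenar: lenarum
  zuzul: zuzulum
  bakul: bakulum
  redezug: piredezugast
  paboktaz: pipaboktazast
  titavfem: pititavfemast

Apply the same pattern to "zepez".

zepezum

zog and redezug both end in -g yet inflect differently (zoolg, piredezugast), so the final letter is not what conditions the rule; the number of vowels is.
"zepez" has 2 vowels. The stems with 2 vowels (lenar → lenarum, zuzul → zuzulum, bakul → bakulum) add -um.
The other patterns: stems with 1 vowel insert -ol- after the first vowel; stems with 3 vowels add pi- … -ast around the stem.
So zepez → zepezum.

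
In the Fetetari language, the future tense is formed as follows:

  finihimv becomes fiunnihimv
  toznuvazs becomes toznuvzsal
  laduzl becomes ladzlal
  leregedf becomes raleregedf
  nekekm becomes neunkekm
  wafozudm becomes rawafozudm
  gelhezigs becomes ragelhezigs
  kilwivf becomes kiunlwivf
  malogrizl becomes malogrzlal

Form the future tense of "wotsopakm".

gelhezigs and toznuvazs both end in -s yet inflect differently (ragelhezigs, toznuvzsal), so the final letter is not what conditions the rule; the second-to-last letter is.
"wotsopakm" has second-to-last letter 'k'. The one such stem in the data (nekekm → neunkekm) inserts -un- after the first vowel (as do kilwivf, finihimv), so the same rule applies.
So wotsopakm → wountsopakm.

wountsopakm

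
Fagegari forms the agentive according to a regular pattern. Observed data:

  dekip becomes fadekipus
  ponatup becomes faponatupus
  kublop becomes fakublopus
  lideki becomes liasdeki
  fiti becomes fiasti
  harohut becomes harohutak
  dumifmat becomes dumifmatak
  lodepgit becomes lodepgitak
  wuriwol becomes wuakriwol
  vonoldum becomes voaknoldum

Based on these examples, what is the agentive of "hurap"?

fahurapus

"hurap" ends in -p. The stems ending in -p (dekip → fadekipus, ponatup → faponatupus, kublop → fakublopus) add fa- … -us around the stem.
The other patterns: stems ending in -i insert -as- after the first vowel; stems ending in -t add -ak; stems ending in -l or -m insert -ak- after the first vowel.
So hurap → fahurapus.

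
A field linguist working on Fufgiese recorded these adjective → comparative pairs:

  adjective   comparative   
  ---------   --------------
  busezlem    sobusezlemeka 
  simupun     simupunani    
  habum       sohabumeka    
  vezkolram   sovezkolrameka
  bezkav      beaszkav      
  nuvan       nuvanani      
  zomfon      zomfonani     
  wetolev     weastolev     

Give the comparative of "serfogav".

seasrfogav

vezkolram and nuvan both have last vowel 'a' yet inflect differently (sovezkolrameka, nuvanani), so the last vowel is not what conditions the rule; the final letter is.
"serfogav" ends in -v. The stems ending in -v (bezkav → beaszkav, wetolev → weastolev) insert -as- after the first vowel.
So serfogav → seasrfogav.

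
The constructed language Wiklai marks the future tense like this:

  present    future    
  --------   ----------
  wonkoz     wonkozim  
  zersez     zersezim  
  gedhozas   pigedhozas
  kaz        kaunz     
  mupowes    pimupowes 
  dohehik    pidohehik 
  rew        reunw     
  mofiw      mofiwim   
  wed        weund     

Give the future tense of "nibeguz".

kaz and wonkoz both end in -z yet inflect differently (kaunz, wonkozim), so the final letter is not what conditions the rule; the number of vowels is.
"nibeguz" has 3 vowels. The stems with 3 vowels (dohehik → pidohehik, mupowes → pimupowes, gedhozas → pigedhozas) add the prefix pi-.
So nibeguz → pinibeguz.

pinibeguz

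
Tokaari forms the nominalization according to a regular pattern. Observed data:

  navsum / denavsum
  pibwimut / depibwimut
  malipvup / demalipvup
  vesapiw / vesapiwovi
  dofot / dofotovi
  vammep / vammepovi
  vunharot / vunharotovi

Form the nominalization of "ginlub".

pibwimut and dofot both end in -t yet inflect differently (depibwimut, dofotovi), so the final letter is not what conditions the rule; the last vowel is.
"ginlub" has last vowel 'u'. The stems whose last vowel is 'u' (navsum → denavsum, pibwimut → depibwimut, malipvup → demalipvup) add the prefix de-.
The other pattern: stems whose last vowel is 'e', 'i' or 'o' add -ovi.
So ginlub → deginlub.

deginlub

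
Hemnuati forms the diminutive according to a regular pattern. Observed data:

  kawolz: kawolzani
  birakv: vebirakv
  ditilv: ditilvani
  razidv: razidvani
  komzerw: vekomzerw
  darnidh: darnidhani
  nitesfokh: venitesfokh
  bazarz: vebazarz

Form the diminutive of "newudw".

newudwani

"newudw" has second-to-last letter 'd'. The stems whose second-to-last letter is 'd' (razidv → razidvani, darnidh → darnidhani) add -ani.
So newudw → newudwani.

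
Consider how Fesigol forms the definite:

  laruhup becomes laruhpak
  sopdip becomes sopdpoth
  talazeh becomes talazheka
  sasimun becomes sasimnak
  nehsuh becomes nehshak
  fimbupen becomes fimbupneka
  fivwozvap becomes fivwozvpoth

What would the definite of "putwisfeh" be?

nehsuh and talazeh both end in -h yet inflect differently (nehshak, talazheka), so the final letter is not what conditions the rule; the last vowel is.
"putwisfeh" has last vowel 'e'. The stems whose last vowel is 'e' (talazeh → talazheka, fimbupen → fimbupneka) delete the last vowel and add -eka.
So putwisfeh → putwisfheka.

putwisfheka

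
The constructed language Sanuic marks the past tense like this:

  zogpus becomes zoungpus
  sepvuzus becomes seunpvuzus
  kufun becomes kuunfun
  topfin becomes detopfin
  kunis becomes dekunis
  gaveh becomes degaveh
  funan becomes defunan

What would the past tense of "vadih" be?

devadih

kufun and topfin both end in -n yet inflect differently (kuunfun, detopfin), so the final letter is not what conditions the rule; the last vowel is.
"vadih" has last vowel 'i'. The stems whose last vowel is 'i' (topfin → detopfin, kunis → dekunis) add the prefix de-.
The other pattern: stems whose last vowel is 'u' insert -un- after the first vowel.
So vadih → devadih.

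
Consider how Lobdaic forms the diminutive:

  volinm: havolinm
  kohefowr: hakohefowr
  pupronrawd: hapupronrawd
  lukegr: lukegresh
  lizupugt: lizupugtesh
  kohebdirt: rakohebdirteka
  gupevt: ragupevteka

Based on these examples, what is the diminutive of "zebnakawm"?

kohefowr and lukegr both end in -r yet inflect differently (hakohefowr, lukegresh), so the final letter is not what conditions the rule; the second-to-last letter is.
"zebnakawm" has second-to-last letter 'w'. The stems whose second-to-last letter is 'w' (kohefowr → hakohefowr, pupronrawd → hapupronrawd) add the prefix ha-.
So zebnakawm → hazebnakawm.

hazebnakawm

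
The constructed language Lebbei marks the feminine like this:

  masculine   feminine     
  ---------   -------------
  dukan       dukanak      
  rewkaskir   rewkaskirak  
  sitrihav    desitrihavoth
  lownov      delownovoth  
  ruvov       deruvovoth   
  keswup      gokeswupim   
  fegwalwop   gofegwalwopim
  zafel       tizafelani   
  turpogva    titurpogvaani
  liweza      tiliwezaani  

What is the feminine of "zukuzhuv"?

dukan and sitrihav both have last vowel 'a' yet inflect differently (dukanak, desitrihavoth), so the last vowel is not what conditions the rule; the final letter is.
"zukuzhuv" ends in -v. The stems ending in -v (sitrihav → desitrihavoth, lownov → delownovoth, ruvov → deruvovoth) add de- … -oth around the stem.
So zukuzhuv → dezukuzhuvoth.

dezukuzhuvoth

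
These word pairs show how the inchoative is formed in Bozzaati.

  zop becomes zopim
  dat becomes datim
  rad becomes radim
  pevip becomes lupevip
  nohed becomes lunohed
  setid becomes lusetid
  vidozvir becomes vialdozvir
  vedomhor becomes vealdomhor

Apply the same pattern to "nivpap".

lunivpap

zop and pevip both end in -p yet inflect differently (zopim, lupevip), so the final letter is not what conditions the rule; the number of vowels is.
"nivpap" has 2 vowels. The stems with 2 vowels (pevip → lupevip, nohed → lunohed, setid → lusetid) add the prefix lu-.
So nivpap → lunivpap.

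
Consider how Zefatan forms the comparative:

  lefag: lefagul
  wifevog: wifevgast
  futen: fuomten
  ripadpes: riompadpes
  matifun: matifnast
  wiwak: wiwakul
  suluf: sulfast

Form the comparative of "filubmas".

filubmasul

futen and matifun both end in -n yet inflect differently (fuomten, matifnast), so the final letter is not what conditions the rule; the last vowel is.
"filubmas" has last vowel 'a'. The stems whose last vowel is 'a' (wiwak → wiwakul, lefag → lefagul) add -ul.
The other patterns: stems whose last vowel is 'e' insert -om- after the first vowel; stems whose last vowel is 'o' or 'u' delete the last vowel and add -ast.
So filubmas → filubmasul.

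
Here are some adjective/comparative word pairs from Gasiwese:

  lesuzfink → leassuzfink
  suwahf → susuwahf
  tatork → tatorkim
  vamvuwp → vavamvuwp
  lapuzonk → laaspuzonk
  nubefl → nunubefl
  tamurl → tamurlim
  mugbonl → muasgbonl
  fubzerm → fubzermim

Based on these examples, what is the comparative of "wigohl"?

wiwigohl

"wigohl" has second-to-last letter 'h'. The one such stem in the data (suwahf → susuwahf) repeats the first consonant+vowel as a prefix (as do vamvuwp, nubefl), so the same rule applies.
So wigohl → wiwigohl.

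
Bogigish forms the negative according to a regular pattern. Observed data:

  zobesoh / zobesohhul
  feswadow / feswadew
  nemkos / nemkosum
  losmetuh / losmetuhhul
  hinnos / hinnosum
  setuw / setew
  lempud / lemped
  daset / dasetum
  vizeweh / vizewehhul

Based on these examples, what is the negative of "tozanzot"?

tozanzotum

feswadow and zobesoh both have last vowel 'o' yet inflect differently (feswadew, zobesohhul), so the last vowel is not what conditions the rule; the final letter is.
"tozanzot" ends in -t. The one such stem in the data (daset → dasetum) adds -um, so the same rule applies.
So tozanzot → tozanzotum.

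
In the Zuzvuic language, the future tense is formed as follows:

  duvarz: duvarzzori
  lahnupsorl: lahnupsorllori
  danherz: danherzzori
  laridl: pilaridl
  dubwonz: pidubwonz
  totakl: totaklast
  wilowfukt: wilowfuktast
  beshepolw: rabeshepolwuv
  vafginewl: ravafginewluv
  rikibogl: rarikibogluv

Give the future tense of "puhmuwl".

rapuhmuwluv

lahnupsorl and laridl both end in -l yet inflect differently (lahnupsorllori, pilaridl), so the final letter is not what conditions the rule; the second-to-last letter is.
"puhmuwl" has second-to-last letter 'w'. The one such stem in the data (vafginewl → ravafginewluv) adds ra- … -uv around the stem, so the same rule applies.
The other patterns: stems whose second-to-last letter is 'r' double the final consonant and add -ori; stems whose second-to-last letter is 'd' or 'n' add the prefix pi-; stems whose second-to-last letter is 'k' add -ast.
So puhmuwl → rapuhmuwluv.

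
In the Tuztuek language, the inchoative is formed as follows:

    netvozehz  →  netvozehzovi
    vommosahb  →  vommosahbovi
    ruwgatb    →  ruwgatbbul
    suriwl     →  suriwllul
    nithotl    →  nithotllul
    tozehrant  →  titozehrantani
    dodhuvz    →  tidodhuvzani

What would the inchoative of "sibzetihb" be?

vommosahb and ruwgatb both end in -b yet inflect differently (vommosahbovi, ruwgatbbul), so the final letter is not what conditions the rule; the second-to-last letter is.
"sibzetihb" has second-to-last letter 'h'. The stems whose second-to-last letter is 'h' (netvozehz → netvozehzovi, vommosahb → vommosahbovi) add -ovi.
The other patterns: stems whose second-to-last letter is 't' or 'w' double the final consonant and add -ul; stems whose second-to-last letter is 'n' or 'v' add ti- … -ani around the stem.
So sibzetihb → sibzetihbovi.

sibzetihbovi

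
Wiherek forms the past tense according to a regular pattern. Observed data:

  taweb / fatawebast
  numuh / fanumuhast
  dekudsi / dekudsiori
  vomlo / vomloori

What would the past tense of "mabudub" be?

taweb and vomlo both have 2 vowels yet inflect differently (fatawebast, vomloori), so the number of vowels is not what conditions the rule; whether the stem ends in a vowel or a consonant is.
"mabudub" ends in a consonant. The stems ending in a consonant (taweb → fatawebast, numuh → fanumuhast) add fa- … -ast around the stem.
So mabudub → famabudubast.

famabudubast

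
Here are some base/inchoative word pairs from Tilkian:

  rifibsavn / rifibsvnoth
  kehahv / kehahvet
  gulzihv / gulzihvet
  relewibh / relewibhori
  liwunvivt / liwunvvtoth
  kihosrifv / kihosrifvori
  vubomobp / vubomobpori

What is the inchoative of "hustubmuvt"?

kihosrifv and kehahv both end in -v yet inflect differently (kihosrifvori, kehahvet), so the final letter is not what conditions the rule; the second-to-last letter is.
"hustubmuvt" has second-to-last letter 'v'. The stems whose second-to-last letter is 'v' (liwunvivt → liwunvvtoth, rifibsavn → rifibsvnoth) delete the last vowel and add -oth.
So hustubmuvt → hustubmvtoth.

hustubmvtoth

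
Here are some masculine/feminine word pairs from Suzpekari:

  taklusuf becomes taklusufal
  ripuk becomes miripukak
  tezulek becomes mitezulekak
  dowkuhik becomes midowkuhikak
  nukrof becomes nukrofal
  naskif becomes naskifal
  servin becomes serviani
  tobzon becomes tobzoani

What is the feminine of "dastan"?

dastaani

nukrof and tobzon both have last vowel 'o' yet inflect differently (nukrofal, tobzoani), so the last vowel is not what conditions the rule; the final letter is.
"dastan" ends in -n. The stems ending in -n (tobzon → tobzoani, servin → serviani) drop the final letter and add -ani.
The other patterns: stems ending in -f add -al; stems ending in -k add mi- … -ak around the stem.
So dastan → dastaani.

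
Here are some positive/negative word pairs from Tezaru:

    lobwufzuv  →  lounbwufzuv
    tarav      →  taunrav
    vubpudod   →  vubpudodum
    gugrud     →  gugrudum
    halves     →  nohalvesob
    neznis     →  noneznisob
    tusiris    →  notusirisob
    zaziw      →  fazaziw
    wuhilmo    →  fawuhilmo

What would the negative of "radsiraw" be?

"radsiraw" ends in -w. The one such stem in the data (zaziw → fazaziw) adds the prefix fa-, so the same rule applies.
The other patterns: stems ending in -v insert -un- after the first vowel; stems ending in -d add -um; stems ending in -s add no- … -ob around the stem.
So radsiraw → faradsiraw.

faradsiraw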